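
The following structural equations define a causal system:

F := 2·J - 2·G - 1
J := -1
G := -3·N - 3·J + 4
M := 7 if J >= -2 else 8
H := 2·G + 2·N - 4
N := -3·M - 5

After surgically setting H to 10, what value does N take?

do(H=10) replaces the equation H := 2·G + 2·N - 4 with the constant H = 10.
N is not downstream of the intervention, so its value is determined by the original equations.
M = 7 if J >= -2 else 8  [with J=-1]  = 7
N = -3·M - 5  [with M=7]  = -26

-26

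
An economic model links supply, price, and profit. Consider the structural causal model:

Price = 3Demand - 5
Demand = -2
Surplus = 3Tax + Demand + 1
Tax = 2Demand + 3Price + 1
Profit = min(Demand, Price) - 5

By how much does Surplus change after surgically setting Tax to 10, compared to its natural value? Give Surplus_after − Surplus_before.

138

do(Tax=10) replaces the equation Tax = 2Demand + 3Price + 1 with the constant Tax = 10.
Surplus = 3Tax + Demand + 1  [with Tax=10, Demand=-2]  = 29
Without intervention: Price = 3Demand - 5  [with Demand=-2]  = -11; Tax = 2Demand + 3Price + 1  [with Demand=-2, Price=-11]  = -36; Surplus = 3Tax + Demand + 1  [with Tax=-36, Demand=-2]  = -109.
Change = 29 − (-109) = 138.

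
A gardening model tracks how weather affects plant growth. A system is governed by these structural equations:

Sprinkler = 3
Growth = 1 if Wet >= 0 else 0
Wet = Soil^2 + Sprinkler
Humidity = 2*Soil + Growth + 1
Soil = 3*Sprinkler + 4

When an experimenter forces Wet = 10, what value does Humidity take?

do(Wet=10) replaces the equation Wet = Soil^2 + Sprinkler with the constant Wet = 10.
Soil = 3*Sprinkler + 4  [with Sprinkler=3]  = 13
Growth = 1 if Wet >= 0 else 0  [with Wet=10]  = 1
Humidity = 2*Soil + Growth + 1  [with Soil=13, Growth=1]  = 28

28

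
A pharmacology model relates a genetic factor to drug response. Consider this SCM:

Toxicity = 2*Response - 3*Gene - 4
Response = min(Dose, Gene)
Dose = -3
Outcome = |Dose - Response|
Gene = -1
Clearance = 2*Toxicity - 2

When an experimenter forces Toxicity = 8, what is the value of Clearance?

Intervening sets Toxicity = 8 and removes its equation (Toxicity = 2*Response - 3*Gene - 4).
Clearance = 2*Toxicity - 2  [with Toxicity=8]  = 14

14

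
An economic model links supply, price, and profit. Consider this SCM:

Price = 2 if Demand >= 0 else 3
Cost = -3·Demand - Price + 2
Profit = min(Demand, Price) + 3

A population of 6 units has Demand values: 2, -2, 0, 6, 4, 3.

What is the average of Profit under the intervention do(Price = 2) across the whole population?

do(Price=2) breaks Price's dependence on Demand. With Price=2 fixed, Profit across the units is 5, 1, 3, 5, 5, 5, mean 4.

4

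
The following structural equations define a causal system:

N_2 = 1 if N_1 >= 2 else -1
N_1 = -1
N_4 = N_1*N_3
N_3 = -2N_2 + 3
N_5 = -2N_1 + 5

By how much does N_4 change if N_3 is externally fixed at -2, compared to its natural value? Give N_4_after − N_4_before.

7

The intervention breaks the incoming arrows to N_3: N_3 = -2N_2 + 3 no longer applies, and N_3 = -2.
N_4 = N_1*N_3  [with N_1=-1, N_3=-2]  = 2
Without intervention: N_2 = 1 if N_1 >= 2 else -1  [with N_1=-1]  = -1; N_3 = -2N_2 + 3  [with N_2=-1]  = 5; N_4 = N_1*N_3  [with N_1=-1, N_3=5]  = -5.
Change = 2 − (-5) = 7.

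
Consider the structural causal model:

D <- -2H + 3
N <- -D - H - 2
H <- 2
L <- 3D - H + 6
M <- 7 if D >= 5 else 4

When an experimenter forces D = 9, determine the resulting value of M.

7

Under do(D=9), the mechanism D <- -2H + 3 is discarded; D is fixed at 9.
M = 7 if D >= 5 else 4  [with D=9]  = 7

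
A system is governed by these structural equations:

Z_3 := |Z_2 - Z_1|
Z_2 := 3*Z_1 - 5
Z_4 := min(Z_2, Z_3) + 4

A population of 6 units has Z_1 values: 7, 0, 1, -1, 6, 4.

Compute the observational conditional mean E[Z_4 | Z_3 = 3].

Conditioning on Z_3=3 selects the 2 unit(s) with Z_1 ∈ {1, 4}. Their Z_4 values: 2, 7. Mean = 4.5.

4.5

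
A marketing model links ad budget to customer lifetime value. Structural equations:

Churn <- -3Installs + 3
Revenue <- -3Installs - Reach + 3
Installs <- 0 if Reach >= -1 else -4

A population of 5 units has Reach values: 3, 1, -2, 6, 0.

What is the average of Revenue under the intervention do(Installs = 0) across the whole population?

1.4

The intervention sets Installs=0 in all 5 units regardless of Reach. Recomputing Revenue per unit gives 0, 2, 5, -3, 3; average 1.4.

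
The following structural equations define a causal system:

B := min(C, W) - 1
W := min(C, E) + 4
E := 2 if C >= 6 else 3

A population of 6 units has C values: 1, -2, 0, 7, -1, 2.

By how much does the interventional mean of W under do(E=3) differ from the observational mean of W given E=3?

0.5

Under do(E=3), E's equation is replaced by E=3 for every unit. Per-unit W: 5, 2, 4, 7, 3, 6. Mean = 4.5.
E[W|E=3] averages over only the 5 units with E=3 (C = 1, -2, 0, -1, 2): W = 5, 2, 4, 3, 6, mean 4.
Difference = 4.5 − 4 = 0.5.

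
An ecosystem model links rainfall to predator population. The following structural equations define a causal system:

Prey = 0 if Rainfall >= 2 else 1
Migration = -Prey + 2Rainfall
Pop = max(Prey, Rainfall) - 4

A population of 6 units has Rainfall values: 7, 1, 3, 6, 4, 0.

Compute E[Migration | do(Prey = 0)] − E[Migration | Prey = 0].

-3

Every unit gets Prey=0 under the intervention. Migration values become 14, 2, 6, 12, 8, 0; E[Migration|do(Prey=0)] = 7.
E[Migration|Prey=0] averages over only the 4 units with Prey=0 (Rainfall = 7, 3, 6, 4): Migration = 14, 6, 12, 8, mean 10.
Difference = 7 − 10 = -3.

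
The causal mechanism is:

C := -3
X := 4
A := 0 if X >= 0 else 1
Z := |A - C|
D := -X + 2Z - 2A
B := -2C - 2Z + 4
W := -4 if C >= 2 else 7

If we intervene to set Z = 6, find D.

Intervening sets Z = 6 and removes its equation (Z := |A - C|).
A = 0 if X >= 0 else 1  [with X=4]  = 0
D = -X + 2Z - 2A  [with X=4, Z=6, A=0]  = 8

8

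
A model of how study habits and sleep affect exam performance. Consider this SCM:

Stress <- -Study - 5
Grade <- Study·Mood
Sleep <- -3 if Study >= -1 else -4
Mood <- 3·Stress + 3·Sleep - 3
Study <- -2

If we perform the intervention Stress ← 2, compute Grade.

do(Stress=2) replaces the equation Stress <- -Study - 5 with the constant Stress = 2.
Sleep = -3 if Study >= -1 else -4  [with Study=-2]  = -4
Mood = 3·Stress + 3·Sleep - 3  [with Stress=2, Sleep=-4]  = -9
Grade = Study·Mood  [with Study=-2, Mood=-9]  = 18

18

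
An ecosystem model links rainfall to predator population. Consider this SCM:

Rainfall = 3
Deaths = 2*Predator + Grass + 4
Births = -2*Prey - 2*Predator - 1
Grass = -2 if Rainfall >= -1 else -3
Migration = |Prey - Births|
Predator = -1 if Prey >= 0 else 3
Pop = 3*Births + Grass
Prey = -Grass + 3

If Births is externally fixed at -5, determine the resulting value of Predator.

-1

The intervention breaks the incoming arrows to Births: Births = -2*Prey - 2*Predator - 1 no longer applies, and Births = -5.
Since Predator is not a descendant of the intervened variable, it is unaffected.
Grass = -2 if Rainfall >= -1 else -3  [with Rainfall=3]  = -2
Prey = -Grass + 3  [with Grass=-2]  = 5
Predator = -1 if Prey >= 0 else 3  [with Prey=5]  = -1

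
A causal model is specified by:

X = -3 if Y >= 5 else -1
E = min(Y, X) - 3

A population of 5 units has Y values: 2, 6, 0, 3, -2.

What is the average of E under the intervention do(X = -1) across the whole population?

-4.2

The intervention sets X=-1 in all 5 units regardless of Y. Recomputing E per unit gives -4, -4, -4, -4, -5; average -4.2.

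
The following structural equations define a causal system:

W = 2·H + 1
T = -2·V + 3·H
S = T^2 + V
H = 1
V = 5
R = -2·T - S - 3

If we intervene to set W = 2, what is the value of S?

Intervening sets W = 2 and removes its equation (W = 2·H + 1).
No directed path runs from W to S, so S keeps its natural value.
T = -2·V + 3·H  [with V=5, H=1]  = -7
S = T^2 + V  [with T=-7, V=5]  = 54

54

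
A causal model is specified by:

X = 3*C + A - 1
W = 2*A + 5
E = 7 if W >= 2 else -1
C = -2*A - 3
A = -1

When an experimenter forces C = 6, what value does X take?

16

The intervention breaks the incoming arrows to C: C = -2*A - 3 no longer applies, and C = 6.
X = 3*C + A - 1  [with C=6, A=-1]  = 16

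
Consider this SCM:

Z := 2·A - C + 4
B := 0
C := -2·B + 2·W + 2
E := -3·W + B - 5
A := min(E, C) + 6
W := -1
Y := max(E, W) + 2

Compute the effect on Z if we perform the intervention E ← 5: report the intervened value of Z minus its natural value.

The intervention breaks the incoming arrows to E: E := -3·W + B - 5 no longer applies, and E = 5.
C = -2·B + 2·W + 2  [with B=0, W=-1]  = 0
A = min(E, C) + 6  [with E=5, C=0]  = 6
Z = 2·A - C + 4  [with A=6, C=0]  = 16
Without intervention: E = -3·W + B - 5  [with W=-1, B=0]  = -2; C = -2·B + 2·W + 2  [with B=0, W=-1]  = 0; A = min(E, C) + 6  [with E=-2, C=0]  = 4; Z = 2·A - C + 4  [with A=4, C=0]  = 12.
Change = 16 − 12 = 4.

4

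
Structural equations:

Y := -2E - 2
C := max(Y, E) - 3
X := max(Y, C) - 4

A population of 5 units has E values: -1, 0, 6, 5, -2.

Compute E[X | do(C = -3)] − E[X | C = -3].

-0.2

Under do(C=-3), C's equation is replaced by C=-3 for every unit. Per-unit X: -4, -6, -7, -7, -2. Mean = -5.2.
E[X|C=-3] averages over only the 2 units with C=-3 (E = -1, 0): X = -4, -6, mean -5.
Difference = -5.2 − (-5) = -0.2.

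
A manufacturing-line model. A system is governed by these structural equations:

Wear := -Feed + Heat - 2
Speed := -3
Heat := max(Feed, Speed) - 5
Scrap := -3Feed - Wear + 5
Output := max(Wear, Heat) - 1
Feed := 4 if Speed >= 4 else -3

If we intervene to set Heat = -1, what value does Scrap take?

14

do(Heat=-1) replaces the equation Heat := max(Feed, Speed) - 5 with the constant Heat = -1.
Feed = 4 if Speed >= 4 else -3  [with Speed=-3]  = -3
Wear = -Feed + Heat - 2  [with Feed=-3, Heat=-1]  = 0
Scrap = -3Feed - Wear + 5  [with Feed=-3, Wear=0]  = 14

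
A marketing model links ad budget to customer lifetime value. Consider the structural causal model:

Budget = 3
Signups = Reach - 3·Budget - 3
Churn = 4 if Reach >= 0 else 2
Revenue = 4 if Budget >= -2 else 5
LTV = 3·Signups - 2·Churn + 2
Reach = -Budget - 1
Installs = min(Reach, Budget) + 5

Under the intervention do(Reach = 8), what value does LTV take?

-18

Under do(Reach=8), the mechanism Reach = -Budget - 1 is discarded; Reach is fixed at 8.
Signups = Reach - 3·Budget - 3  [with Reach=8, Budget=3]  = -4
Churn = 4 if Reach >= 0 else 2  [with Reach=8]  = 4
LTV = 3·Signups - 2·Churn + 2  [with Signups=-4, Churn=4]  = -18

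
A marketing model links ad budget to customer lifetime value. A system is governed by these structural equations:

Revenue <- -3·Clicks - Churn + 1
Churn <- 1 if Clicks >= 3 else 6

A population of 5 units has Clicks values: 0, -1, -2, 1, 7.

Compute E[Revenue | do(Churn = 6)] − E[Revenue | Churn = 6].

Every unit gets Churn=6 under the intervention. Revenue values become -5, -2, 1, -8, -26; E[Revenue|do(Churn=6)] = -8.
E[Revenue|Churn=6] averages over only the 4 units with Churn=6 (Clicks = 0, -1, -2, 1): Revenue = -5, -2, 1, -8, mean -3.5.
Difference = -8 − (-3.5) = -4.5.

-4.5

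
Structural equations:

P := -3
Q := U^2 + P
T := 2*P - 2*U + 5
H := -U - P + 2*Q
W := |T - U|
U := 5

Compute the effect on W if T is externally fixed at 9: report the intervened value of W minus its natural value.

-12

The intervention breaks the incoming arrows to T: T := 2*P - 2*U + 5 no longer applies, and T = 9.
W = |T - U|  [with T=9, U=5]  = 4
Without intervention: T = 2*P - 2*U + 5  [with P=-3, U=5]  = -11; W = |T - U|  [with T=-11, U=5]  = 16.
Change = 4 − 16 = -12.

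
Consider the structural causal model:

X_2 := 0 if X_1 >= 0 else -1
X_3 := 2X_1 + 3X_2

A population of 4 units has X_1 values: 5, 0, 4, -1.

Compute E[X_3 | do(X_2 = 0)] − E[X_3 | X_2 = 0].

Under do(X_2=0), X_2's equation is replaced by X_2=0 for every unit. Per-unit X_3: 10, 0, 8, -2. Mean = 4.
Observing X_2=0 restricts to units where X_2's equation naturally yields 0: X_1 ∈ {5, 0, 4}. In that subpopulation X_3 = 10, 0, 8, mean 6.
Difference = 4 − 6 = -2.

-2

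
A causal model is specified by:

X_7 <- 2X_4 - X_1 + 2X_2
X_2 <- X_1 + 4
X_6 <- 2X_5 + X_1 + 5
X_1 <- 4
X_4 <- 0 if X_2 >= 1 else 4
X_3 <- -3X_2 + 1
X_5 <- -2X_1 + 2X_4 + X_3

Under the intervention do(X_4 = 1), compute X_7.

14

The intervention breaks the incoming arrows to X_4: X_4 <- 0 if X_2 >= 1 else 4 no longer applies, and X_4 = 1.
X_2 = X_1 + 4  [with X_1=4]  = 8
X_7 = 2X_4 - X_1 + 2X_2  [with X_4=1, X_1=4, X_2=8]  = 14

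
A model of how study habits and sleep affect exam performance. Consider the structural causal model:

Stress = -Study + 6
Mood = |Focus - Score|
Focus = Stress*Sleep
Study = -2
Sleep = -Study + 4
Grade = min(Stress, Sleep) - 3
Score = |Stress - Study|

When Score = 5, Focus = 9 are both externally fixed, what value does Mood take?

4

Setting Score = 5, Focus = 9 by intervention discards those variables' equations.
Mood = |Focus - Score|  [with Focus=9, Score=5]  = 4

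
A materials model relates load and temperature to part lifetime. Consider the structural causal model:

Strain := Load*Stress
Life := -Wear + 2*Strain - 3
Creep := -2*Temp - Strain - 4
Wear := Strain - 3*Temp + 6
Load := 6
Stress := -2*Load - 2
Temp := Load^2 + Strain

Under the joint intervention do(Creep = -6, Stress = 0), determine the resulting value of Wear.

-102

The joint intervention fixes Creep = -6, Stress = 0, removing each variable's own equation.
Strain = Load*Stress  [with Load=6, Stress=0]  = 0
Temp = Load^2 + Strain  [with Load=6, Strain=0]  = 36
Wear = Strain - 3*Temp + 6  [with Strain=0, Temp=36]  = -102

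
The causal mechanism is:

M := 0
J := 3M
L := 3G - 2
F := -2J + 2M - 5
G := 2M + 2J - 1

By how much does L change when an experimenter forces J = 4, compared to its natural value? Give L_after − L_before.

do(J=4) replaces the equation J := 3M with the constant J = 4.
G = 2M + 2J - 1  [with M=0, J=4]  = 7
L = 3G - 2  [with G=7]  = 19
Without intervention: J = 3M  [with M=0]  = 0; G = 2M + 2J - 1  [with M=0, J=0]  = -1; L = 3G - 2  [with G=-1]  = -5.
Change = 19 − (-5) = 24.

24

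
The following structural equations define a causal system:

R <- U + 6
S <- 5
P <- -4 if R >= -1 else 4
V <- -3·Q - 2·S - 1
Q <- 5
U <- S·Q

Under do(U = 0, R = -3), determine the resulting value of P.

4

The joint intervention fixes U = 0, R = -3, removing each variable's own equation.
P = -4 if R >= -1 else 4  [with R=-3]  = 4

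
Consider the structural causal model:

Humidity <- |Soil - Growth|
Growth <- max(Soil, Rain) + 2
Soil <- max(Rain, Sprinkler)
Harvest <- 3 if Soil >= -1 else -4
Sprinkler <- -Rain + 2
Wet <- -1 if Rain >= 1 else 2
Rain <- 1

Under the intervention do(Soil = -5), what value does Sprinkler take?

Under do(Soil=-5), the mechanism Soil <- max(Rain, Sprinkler) is discarded; Soil is fixed at -5.
Since Sprinkler is not a descendant of the intervened variable, it is unaffected.
Sprinkler = -Rain + 2  [with Rain=1]  = 1

1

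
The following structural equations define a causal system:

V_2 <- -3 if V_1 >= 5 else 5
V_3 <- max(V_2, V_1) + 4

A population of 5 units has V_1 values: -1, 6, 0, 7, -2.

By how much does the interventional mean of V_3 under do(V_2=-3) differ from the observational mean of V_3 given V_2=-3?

-4.5

The intervention sets V_2=-3 in all 5 units regardless of V_1. Recomputing V_3 per unit gives 3, 10, 4, 11, 2; average 6.
Observing V_2=-3 restricts to units where V_2's equation naturally yields -3: V_1 ∈ {6, 7}. In that subpopulation V_3 = 10, 11, mean 10.5.
Difference = 6 − 10.5 = -4.5.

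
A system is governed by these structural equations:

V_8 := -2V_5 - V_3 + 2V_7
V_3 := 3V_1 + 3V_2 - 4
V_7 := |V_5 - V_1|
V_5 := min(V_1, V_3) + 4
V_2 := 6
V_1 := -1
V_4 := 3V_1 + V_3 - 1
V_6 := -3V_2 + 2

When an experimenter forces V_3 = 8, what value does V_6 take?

The intervention breaks the incoming arrows to V_3: V_3 := 3V_1 + 3V_2 - 4 no longer applies, and V_3 = 8.
No directed path runs from V_3 to V_6, so V_6 keeps its natural value.
V_6 = -3V_2 + 2  [with V_2=6]  = -16

-16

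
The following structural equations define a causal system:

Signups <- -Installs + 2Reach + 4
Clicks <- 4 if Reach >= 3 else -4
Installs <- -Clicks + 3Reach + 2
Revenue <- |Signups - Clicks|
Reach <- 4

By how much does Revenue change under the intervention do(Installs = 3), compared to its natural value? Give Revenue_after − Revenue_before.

3

do(Installs=3) replaces the equation Installs <- -Clicks + 3Reach + 2 with the constant Installs = 3.
Clicks = 4 if Reach >= 3 else -4  [with Reach=4]  = 4
Signups = -Installs + 2Reach + 4  [with Installs=3, Reach=4]  = 9
Revenue = |Signups - Clicks|  [with Signups=9, Clicks=4]  = 5
Without intervention: Clicks = 4 if Reach >= 3 else -4  [with Reach=4]  = 4; Installs = -Clicks + 3Reach + 2  [with Clicks=4, Reach=4]  = 10; Signups = -Installs + 2Reach + 4  [with Installs=10, Reach=4]  = 2; Revenue = |Signups - Clicks|  [with Signups=2, Clicks=4]  = 2.
Change = 5 − 2 = 3.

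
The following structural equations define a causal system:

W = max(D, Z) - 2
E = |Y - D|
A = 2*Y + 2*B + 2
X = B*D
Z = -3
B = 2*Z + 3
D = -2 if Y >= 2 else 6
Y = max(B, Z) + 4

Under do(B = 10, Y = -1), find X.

60

Under do(B = 10, Y = -1), each intervened variable's structural equation is replaced by its fixed value.
D = -2 if Y >= 2 else 6  [with Y=-1]  = 6
X = B*D  [with B=10, D=6]  = 60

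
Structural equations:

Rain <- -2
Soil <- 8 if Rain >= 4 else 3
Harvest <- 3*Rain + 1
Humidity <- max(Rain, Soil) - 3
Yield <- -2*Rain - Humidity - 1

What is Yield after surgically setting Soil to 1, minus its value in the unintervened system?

Under do(Soil=1), the mechanism Soil <- 8 if Rain >= 4 else 3 is discarded; Soil is fixed at 1.
Humidity = max(Rain, Soil) - 3  [with Rain=-2, Soil=1]  = -2
Yield = -2*Rain - Humidity - 1  [with Rain=-2, Humidity=-2]  = 5
Without intervention: Soil = 8 if Rain >= 4 else 3  [with Rain=-2]  = 3; Humidity = max(Rain, Soil) - 3  [with Rain=-2, Soil=3]  = 0; Yield = -2*Rain - Humidity - 1  [with Rain=-2, Humidity=0]  = 3.
Change = 5 − 3 = 2.

2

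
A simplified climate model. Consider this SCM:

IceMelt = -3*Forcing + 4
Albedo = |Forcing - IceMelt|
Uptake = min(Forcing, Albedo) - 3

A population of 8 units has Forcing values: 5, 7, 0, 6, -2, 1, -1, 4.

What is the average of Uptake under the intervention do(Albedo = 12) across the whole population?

Every unit gets Albedo=12 under the intervention. Uptake values become 2, 4, -3, 3, -5, -2, -4, 1; E[Uptake|do(Albedo=12)] = -0.5.

-0.5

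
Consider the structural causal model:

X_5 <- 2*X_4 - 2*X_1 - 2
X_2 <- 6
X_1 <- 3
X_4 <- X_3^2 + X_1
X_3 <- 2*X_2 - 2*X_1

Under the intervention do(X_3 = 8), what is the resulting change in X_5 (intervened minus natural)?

do(X_3=8) replaces the equation X_3 <- 2*X_2 - 2*X_1 with the constant X_3 = 8.
X_4 = X_3^2 + X_1  [with X_3=8, X_1=3]  = 67
X_5 = 2*X_4 - 2*X_1 - 2  [with X_4=67, X_1=3]  = 126
Without intervention: X_3 = 2*X_2 - 2*X_1  [with X_2=6, X_1=3]  = 6; X_4 = X_3^2 + X_1  [with X_3=6, X_1=3]  = 39; X_5 = 2*X_4 - 2*X_1 - 2  [with X_4=39, X_1=3]  = 70.
Change = 126 − 70 = 56.

56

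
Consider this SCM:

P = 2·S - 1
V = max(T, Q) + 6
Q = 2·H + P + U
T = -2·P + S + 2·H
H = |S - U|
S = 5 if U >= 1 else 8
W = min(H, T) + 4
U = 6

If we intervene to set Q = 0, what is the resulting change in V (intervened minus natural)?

Intervening sets Q = 0 and removes its equation (Q = 2·H + P + U).
S = 5 if U >= 1 else 8  [with U=6]  = 5
H = |S - U|  [with S=5, U=6]  = 1
P = 2·S - 1  [with S=5]  = 9
T = -2·P + S + 2·H  [with P=9, S=5, H=1]  = -11
V = max(T, Q) + 6  [with T=-11, Q=0]  = 6
Without intervention: S = 5 if U >= 1 else 8  [with U=6]  = 5; H = |S - U|  [with S=5, U=6]  = 1; P = 2·S - 1  [with S=5]  = 9; T = -2·P + S + 2·H  [with P=9, S=5, H=1]  = -11; Q = 2·H + P + U  [with H=1, P=9, U=6]  = 17; V = max(T, Q) + 6  [with T=-11, Q=17]  = 23.
Change = 6 − 23 = -17.

-17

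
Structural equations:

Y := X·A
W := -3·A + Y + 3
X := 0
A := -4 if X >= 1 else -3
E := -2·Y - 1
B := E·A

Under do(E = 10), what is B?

Intervening sets E = 10 and removes its equation (E := -2·Y - 1).
A = -4 if X >= 1 else -3  [with X=0]  = -3
B = E·A  [with E=10, A=-3]  = -30

-30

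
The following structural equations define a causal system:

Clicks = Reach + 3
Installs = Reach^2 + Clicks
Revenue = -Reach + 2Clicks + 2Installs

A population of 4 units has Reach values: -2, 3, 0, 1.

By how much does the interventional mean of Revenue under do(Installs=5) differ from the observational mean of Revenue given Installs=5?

1

do(Installs=5) breaks Installs's dependence on Reach. With Installs=5 fixed, Revenue across the units is 14, 19, 16, 17, mean 16.5.
Conditioning on Installs=5 selects the 2 unit(s) with Reach ∈ {-2, 1}. Their Revenue values: 14, 17. Mean = 15.5.
Difference = 16.5 − 15.5 = 1.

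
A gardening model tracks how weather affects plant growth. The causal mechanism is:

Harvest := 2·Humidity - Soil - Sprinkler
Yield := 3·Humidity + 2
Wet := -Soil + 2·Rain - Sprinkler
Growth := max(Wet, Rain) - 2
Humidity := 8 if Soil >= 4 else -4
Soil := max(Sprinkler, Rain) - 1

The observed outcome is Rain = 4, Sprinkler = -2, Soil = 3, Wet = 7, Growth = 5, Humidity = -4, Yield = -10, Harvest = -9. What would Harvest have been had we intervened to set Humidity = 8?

15

Intervening sets Humidity = 8 and removes its equation (Humidity := 8 if Soil >= 4 else -4).
Soil = max(Sprinkler, Rain) - 1  [with Sprinkler=-2, Rain=4]  = 3
Harvest = 2·Humidity - Soil - Sprinkler  [with Humidity=8, Soil=3, Sprinkler=-2]  = 15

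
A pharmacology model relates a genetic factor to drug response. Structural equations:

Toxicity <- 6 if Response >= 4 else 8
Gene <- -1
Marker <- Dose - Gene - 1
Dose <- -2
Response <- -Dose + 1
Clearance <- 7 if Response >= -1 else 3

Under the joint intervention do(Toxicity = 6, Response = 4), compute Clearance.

Setting Toxicity = 6, Response = 4 by intervention discards those variables' equations.
Clearance = 7 if Response >= -1 else 3  [with Response=4]  = 7

7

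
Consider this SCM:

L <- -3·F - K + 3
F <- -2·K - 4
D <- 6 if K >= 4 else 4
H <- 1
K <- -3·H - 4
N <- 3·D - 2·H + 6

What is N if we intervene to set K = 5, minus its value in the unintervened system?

do(K=5) replaces the equation K <- -3·H - 4 with the constant K = 5.
D = 6 if K >= 4 else 4  [with K=5]  = 6
N = 3·D - 2·H + 6  [with D=6, H=1]  = 22
Without intervention: K = -3·H - 4  [with H=1]  = -7; D = 6 if K >= 4 else 4  [with K=-7]  = 4; N = 3·D - 2·H + 6  [with D=4, H=1]  = 16.
Change = 22 − 16 = 6.

6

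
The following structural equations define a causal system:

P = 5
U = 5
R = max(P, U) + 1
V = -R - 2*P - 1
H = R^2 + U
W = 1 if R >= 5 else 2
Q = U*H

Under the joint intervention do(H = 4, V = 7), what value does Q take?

20

Setting H = 4, V = 7 by intervention discards those variables' equations.
Q = U*H  [with U=5, H=4]  = 20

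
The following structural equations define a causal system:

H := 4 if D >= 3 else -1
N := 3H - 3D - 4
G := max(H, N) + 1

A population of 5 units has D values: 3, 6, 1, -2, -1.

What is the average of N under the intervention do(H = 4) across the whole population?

The intervention sets H=4 in all 5 units regardless of D. Recomputing N per unit gives -1, -10, 5, 14, 11; average 3.8.

3.8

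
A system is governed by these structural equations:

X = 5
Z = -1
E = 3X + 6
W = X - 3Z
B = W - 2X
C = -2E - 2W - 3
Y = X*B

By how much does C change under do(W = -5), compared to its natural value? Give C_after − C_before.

Under do(W=-5), the mechanism W = X - 3Z is discarded; W is fixed at -5.
E = 3X + 6  [with X=5]  = 21
C = -2E - 2W - 3  [with E=21, W=-5]  = -35
Without intervention: E = 3X + 6  [with X=5]  = 21; W = X - 3Z  [with X=5, Z=-1]  = 8; C = -2E - 2W - 3  [with E=21, W=8]  = -61.
Change = -35 − (-61) = 26.

26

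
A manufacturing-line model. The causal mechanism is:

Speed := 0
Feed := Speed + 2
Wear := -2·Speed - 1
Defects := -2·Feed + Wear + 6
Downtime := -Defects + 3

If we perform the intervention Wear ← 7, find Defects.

The intervention breaks the incoming arrows to Wear: Wear := -2·Speed - 1 no longer applies, and Wear = 7.
Feed = Speed + 2  [with Speed=0]  = 2
Defects = -2·Feed + Wear + 6  [with Feed=2, Wear=7]  = 9

9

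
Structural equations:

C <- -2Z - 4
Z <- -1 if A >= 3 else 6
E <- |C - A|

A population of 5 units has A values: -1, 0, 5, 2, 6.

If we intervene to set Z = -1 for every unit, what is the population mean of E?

4.4

Every unit gets Z=-1 under the intervention. E values become 1, 2, 7, 4, 8; E[E|do(Z=-1)] = 4.4.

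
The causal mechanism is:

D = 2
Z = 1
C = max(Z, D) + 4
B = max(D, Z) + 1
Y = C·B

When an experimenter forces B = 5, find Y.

Intervening sets B = 5 and removes its equation (B = max(D, Z) + 1).
C = max(Z, D) + 4  [with Z=1, D=2]  = 6
Y = C·B  [with C=6, B=5]  = 30

30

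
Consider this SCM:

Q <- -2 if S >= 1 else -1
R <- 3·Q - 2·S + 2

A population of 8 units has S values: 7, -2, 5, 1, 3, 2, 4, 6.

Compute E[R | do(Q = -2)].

-10.5

The intervention sets Q=-2 in all 8 units regardless of S. Recomputing R per unit gives -18, 0, -14, -6, -10, -8, -12, -16; average -10.5.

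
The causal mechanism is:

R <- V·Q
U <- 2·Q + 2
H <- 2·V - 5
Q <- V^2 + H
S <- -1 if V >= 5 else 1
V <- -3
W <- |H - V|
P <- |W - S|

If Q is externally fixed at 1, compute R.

-3

Under do(Q=1), the mechanism Q <- V^2 + H is discarded; Q is fixed at 1.
R = V·Q  [with V=-3, Q=1]  = -3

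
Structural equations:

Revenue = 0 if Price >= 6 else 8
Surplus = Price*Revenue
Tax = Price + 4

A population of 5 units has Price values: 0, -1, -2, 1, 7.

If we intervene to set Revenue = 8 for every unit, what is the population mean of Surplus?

Every unit gets Revenue=8 under the intervention. Surplus values become 0, -8, -16, 8, 56; E[Surplus|do(Revenue=8)] = 8.

8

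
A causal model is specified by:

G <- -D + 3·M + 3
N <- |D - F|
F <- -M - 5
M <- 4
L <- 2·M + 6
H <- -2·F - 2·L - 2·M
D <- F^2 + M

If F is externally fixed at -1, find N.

6

Under do(F=-1), the mechanism F <- -M - 5 is discarded; F is fixed at -1.
D = F^2 + M  [with F=-1, M=4]  = 5
N = |D - F|  [with D=5, F=-1]  = 6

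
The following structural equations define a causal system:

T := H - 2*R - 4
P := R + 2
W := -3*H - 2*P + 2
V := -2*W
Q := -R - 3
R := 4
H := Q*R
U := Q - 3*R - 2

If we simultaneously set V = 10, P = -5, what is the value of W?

96

Under do(V = 10, P = -5), each intervened variable's structural equation is replaced by its fixed value.
Q = -R - 3  [with R=4]  = -7
H = Q*R  [with Q=-7, R=4]  = -28
W = -3*H - 2*P + 2  [with H=-28, P=-5]  = 96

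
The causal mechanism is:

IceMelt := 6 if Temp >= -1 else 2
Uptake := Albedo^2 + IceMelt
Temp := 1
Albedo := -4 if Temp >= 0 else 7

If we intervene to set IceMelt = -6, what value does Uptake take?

10

Under do(IceMelt=-6), the mechanism IceMelt := 6 if Temp >= -1 else 2 is discarded; IceMelt is fixed at -6.
Albedo = -4 if Temp >= 0 else 7  [with Temp=1]  = -4
Uptake = Albedo^2 + IceMelt  [with Albedo=-4, IceMelt=-6]  = 10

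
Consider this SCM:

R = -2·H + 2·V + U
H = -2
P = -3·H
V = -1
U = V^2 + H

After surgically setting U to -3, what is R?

do(U=-3) replaces the equation U = V^2 + H with the constant U = -3.
R = -2·H + 2·V + U  [with H=-2, V=-1, U=-3]  = -1

-1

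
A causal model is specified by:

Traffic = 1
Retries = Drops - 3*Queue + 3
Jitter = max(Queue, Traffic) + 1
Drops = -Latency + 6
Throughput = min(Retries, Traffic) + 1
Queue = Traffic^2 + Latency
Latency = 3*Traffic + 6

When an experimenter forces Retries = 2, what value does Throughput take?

Under do(Retries=2), the mechanism Retries = Drops - 3*Queue + 3 is discarded; Retries is fixed at 2.
Throughput = min(Retries, Traffic) + 1  [with Retries=2, Traffic=1]  = 2

2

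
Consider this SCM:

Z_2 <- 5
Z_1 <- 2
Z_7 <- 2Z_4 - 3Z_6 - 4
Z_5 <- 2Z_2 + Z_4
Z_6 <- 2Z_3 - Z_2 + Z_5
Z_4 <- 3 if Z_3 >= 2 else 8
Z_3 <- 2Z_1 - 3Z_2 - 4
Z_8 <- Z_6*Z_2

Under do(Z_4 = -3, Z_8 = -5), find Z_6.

The joint intervention fixes Z_4 = -3, Z_8 = -5, removing each variable's own equation.
Z_3 = 2Z_1 - 3Z_2 - 4  [with Z_1=2, Z_2=5]  = -15
Z_5 = 2Z_2 + Z_4  [with Z_2=5, Z_4=-3]  = 7
Z_6 = 2Z_3 - Z_2 + Z_5  [with Z_3=-15, Z_2=5, Z_5=7]  = -28

-28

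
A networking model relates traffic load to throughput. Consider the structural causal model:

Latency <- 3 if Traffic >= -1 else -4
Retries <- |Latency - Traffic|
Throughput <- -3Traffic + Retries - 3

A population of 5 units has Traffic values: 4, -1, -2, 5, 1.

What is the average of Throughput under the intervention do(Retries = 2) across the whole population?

The intervention sets Retries=2 in all 5 units regardless of Traffic. Recomputing Throughput per unit gives -13, 2, 5, -16, -4; average -5.2.

-5.2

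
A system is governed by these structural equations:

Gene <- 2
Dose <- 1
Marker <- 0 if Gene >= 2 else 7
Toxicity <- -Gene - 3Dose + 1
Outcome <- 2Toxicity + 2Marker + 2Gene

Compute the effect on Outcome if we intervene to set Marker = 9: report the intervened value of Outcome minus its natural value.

18

do(Marker=9) replaces the equation Marker <- 0 if Gene >= 2 else 7 with the constant Marker = 9.
Toxicity = -Gene - 3Dose + 1  [with Gene=2, Dose=1]  = -4
Outcome = 2Toxicity + 2Marker + 2Gene  [with Toxicity=-4, Marker=9, Gene=2]  = 14
Without intervention: Marker = 0 if Gene >= 2 else 7  [with Gene=2]  = 0; Toxicity = -Gene - 3Dose + 1  [with Gene=2, Dose=1]  = -4; Outcome = 2Toxicity + 2Marker + 2Gene  [with Toxicity=-4, Marker=0, Gene=2]  = -4.
Change = 14 − (-4) = 18.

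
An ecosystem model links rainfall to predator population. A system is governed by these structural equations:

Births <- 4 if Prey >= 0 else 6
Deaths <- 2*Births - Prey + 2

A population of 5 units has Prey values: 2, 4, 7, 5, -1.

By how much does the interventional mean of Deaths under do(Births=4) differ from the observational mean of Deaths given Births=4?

Under do(Births=4), Births's equation is replaced by Births=4 for every unit. Per-unit Deaths: 8, 6, 3, 5, 11. Mean = 6.6.
Observing Births=4 restricts to units where Births's equation naturally yields 4: Prey ∈ {2, 4, 7, 5}. In that subpopulation Deaths = 8, 6, 3, 5, mean 5.5.
Difference = 6.6 − 5.5 = 1.1.

1.1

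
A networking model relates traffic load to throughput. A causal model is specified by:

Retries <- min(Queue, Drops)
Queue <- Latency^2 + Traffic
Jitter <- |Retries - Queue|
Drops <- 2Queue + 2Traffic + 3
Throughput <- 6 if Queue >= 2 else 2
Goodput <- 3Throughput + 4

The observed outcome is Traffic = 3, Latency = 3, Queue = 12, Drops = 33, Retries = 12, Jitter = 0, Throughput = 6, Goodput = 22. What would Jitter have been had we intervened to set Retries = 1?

11

The intervention breaks the incoming arrows to Retries: Retries <- min(Queue, Drops) no longer applies, and Retries = 1.
Queue = Latency^2 + Traffic  [with Latency=3, Traffic=3]  = 12
Jitter = |Retries - Queue|  [with Retries=1, Queue=12]  = 11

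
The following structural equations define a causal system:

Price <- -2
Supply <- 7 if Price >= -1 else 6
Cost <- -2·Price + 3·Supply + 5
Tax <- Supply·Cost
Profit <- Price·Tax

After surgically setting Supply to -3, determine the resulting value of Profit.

do(Supply=-3) replaces the equation Supply <- 7 if Price >= -1 else 6 with the constant Supply = -3.
Cost = -2·Price + 3·Supply + 5  [with Price=-2, Supply=-3]  = 0
Tax = Supply·Cost  [with Supply=-3, Cost=0]  = 0
Profit = Price·Tax  [with Price=-2, Tax=0]  = 0

0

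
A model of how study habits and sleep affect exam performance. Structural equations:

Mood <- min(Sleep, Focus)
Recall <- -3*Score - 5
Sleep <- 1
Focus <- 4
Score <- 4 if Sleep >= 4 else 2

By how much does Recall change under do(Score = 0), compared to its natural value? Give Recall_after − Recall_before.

do(Score=0) replaces the equation Score <- 4 if Sleep >= 4 else 2 with the constant Score = 0.
Recall = -3*Score - 5  [with Score=0]  = -5
Without intervention: Score = 4 if Sleep >= 4 else 2  [with Sleep=1]  = 2; Recall = -3*Score - 5  [with Score=2]  = -11.
Change = -5 − (-11) = 6.

6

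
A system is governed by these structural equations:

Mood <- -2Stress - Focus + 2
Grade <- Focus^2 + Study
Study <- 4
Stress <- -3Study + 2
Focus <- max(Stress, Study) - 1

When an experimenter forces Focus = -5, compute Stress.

Under do(Focus=-5), the mechanism Focus <- max(Stress, Study) - 1 is discarded; Focus is fixed at -5.
Since Stress is not a descendant of the intervened variable, it is unaffected.
Stress = -3Study + 2  [with Study=4]  = -10

-10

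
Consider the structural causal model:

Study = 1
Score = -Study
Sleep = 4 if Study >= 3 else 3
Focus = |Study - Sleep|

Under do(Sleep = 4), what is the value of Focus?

3

The intervention breaks the incoming arrows to Sleep: Sleep = 4 if Study >= 3 else 3 no longer applies, and Sleep = 4.
Focus = |Study - Sleep|  [with Study=1, Sleep=4]  = 3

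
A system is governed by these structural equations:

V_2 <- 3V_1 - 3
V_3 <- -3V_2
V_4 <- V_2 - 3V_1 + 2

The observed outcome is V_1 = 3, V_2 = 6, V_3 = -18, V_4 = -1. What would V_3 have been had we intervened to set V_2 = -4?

The intervention breaks the incoming arrows to V_2: V_2 <- 3V_1 - 3 no longer applies, and V_2 = -4.
V_3 = -3V_2  [with V_2=-4]  = 12

12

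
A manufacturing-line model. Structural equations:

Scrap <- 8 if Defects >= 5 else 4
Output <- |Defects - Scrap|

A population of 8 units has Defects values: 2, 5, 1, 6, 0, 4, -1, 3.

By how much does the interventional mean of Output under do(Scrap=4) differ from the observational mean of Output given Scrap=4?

The intervention sets Scrap=4 in all 8 units regardless of Defects. Recomputing Output per unit gives 2, 1, 3, 2, 4, 0, 5, 1; average 2.25.
Observing Scrap=4 restricts to units where Scrap's equation naturally yields 4: Defects ∈ {2, 1, 0, 4, -1, 3}. In that subpopulation Output = 2, 3, 4, 0, 5, 1, mean 2.5.
Difference = 2.25 − 2.5 = -0.25.

-0.25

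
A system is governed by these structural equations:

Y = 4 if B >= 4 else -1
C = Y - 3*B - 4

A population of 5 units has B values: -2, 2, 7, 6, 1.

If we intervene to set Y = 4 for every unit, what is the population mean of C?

-8.4

The intervention sets Y=4 in all 5 units regardless of B. Recomputing C per unit gives 6, -6, -21, -18, -3; average -8.4.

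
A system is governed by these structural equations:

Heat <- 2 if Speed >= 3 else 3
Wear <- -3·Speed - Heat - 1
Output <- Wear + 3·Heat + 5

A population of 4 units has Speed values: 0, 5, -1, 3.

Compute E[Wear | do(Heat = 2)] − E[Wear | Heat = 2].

6.75

The intervention sets Heat=2 in all 4 units regardless of Speed. Recomputing Wear per unit gives -3, -18, 0, -12; average -8.25.
Observing Heat=2 restricts to units where Heat's equation naturally yields 2: Speed ∈ {5, 3}. In that subpopulation Wear = -18, -12, mean -15.
Difference = -8.25 − (-15) = 6.75.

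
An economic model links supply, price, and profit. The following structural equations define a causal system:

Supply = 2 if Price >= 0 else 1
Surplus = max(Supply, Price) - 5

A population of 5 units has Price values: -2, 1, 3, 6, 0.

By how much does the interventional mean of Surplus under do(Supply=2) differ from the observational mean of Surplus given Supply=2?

-0.25

Every unit gets Supply=2 under the intervention. Surplus values become -3, -3, -2, 1, -3; E[Surplus|do(Supply=2)] = -2.
Conditioning on Supply=2 selects the 4 unit(s) with Price ∈ {1, 3, 6, 0}. Their Surplus values: -3, -2, 1, -3. Mean = -1.75.
Difference = -2 − (-1.75) = -0.25.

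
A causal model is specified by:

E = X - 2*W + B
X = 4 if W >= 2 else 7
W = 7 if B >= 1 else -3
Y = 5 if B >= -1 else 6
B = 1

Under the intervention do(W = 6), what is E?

do(W=6) replaces the equation W = 7 if B >= 1 else -3 with the constant W = 6.
X = 4 if W >= 2 else 7  [with W=6]  = 4
E = X - 2*W + B  [with X=4, W=6, B=1]  = -7

-7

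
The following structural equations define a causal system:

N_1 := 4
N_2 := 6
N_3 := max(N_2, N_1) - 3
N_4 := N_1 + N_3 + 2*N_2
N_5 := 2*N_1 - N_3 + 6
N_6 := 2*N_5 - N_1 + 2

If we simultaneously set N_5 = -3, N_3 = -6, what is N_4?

10

Under do(N_5 = -3, N_3 = -6), each intervened variable's structural equation is replaced by its fixed value.
N_4 = N_1 + N_3 + 2*N_2  [with N_1=4, N_3=-6, N_2=6]  = 10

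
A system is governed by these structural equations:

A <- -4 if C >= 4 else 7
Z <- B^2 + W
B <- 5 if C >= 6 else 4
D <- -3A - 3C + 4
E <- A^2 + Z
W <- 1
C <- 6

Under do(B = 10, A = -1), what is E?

The joint intervention fixes B = 10, A = -1, removing each variable's own equation.
Z = B^2 + W  [with B=10, W=1]  = 101
E = A^2 + Z  [with A=-1, Z=101]  = 102

102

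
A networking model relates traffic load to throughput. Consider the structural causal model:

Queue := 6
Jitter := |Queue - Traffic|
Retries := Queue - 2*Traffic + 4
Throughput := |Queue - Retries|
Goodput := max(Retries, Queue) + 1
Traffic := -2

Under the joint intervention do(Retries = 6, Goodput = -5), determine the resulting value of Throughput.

0

The joint intervention fixes Retries = 6, Goodput = -5, removing each variable's own equation.
Throughput = |Queue - Retries|  [with Queue=6, Retries=6]  = 0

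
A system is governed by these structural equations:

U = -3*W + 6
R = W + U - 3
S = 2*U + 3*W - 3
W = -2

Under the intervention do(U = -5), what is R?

-10

The intervention breaks the incoming arrows to U: U = -3*W + 6 no longer applies, and U = -5.
R = W + U - 3  [with W=-2, U=-5]  = -10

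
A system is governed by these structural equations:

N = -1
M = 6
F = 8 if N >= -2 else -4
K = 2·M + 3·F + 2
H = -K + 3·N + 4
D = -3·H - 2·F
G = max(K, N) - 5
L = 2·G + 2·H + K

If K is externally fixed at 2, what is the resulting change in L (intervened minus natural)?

do(K=2) replaces the equation K = 2·M + 3·F + 2 with the constant K = 2.
H = -K + 3·N + 4  [with K=2, N=-1]  = -1
G = max(K, N) - 5  [with K=2, N=-1]  = -3
L = 2·G + 2·H + K  [with G=-3, H=-1, K=2]  = -6
Without intervention: F = 8 if N >= -2 else -4  [with N=-1]  = 8; K = 2·M + 3·F + 2  [with M=6, F=8]  = 38; H = -K + 3·N + 4  [with K=38, N=-1]  = -37; G = max(K, N) - 5  [with K=38, N=-1]  = 33; L = 2·G + 2·H + K  [with G=33, H=-37, K=38]  = 30.
Change = -6 − 30 = -36.

-36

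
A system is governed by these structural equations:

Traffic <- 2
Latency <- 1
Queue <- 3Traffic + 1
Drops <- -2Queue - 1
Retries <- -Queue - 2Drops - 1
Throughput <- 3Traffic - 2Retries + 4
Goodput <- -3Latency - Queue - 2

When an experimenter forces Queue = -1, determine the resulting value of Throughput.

14

The intervention breaks the incoming arrows to Queue: Queue <- 3Traffic + 1 no longer applies, and Queue = -1.
Drops = -2Queue - 1  [with Queue=-1]  = 1
Retries = -Queue - 2Drops - 1  [with Queue=-1, Drops=1]  = -2
Throughput = 3Traffic - 2Retries + 4  [with Traffic=2, Retries=-2]  = 14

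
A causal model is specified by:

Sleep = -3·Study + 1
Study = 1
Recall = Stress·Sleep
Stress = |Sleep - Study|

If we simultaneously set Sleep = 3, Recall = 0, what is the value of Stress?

2

The joint intervention fixes Sleep = 3, Recall = 0, removing each variable's own equation.
Stress = |Sleep - Study|  [with Sleep=3, Study=1]  = 2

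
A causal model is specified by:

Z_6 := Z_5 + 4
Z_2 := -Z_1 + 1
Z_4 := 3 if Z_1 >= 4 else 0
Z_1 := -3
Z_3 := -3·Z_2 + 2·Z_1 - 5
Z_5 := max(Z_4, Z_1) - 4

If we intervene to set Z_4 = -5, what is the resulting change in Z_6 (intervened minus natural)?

-3

Under do(Z_4=-5), the mechanism Z_4 := 3 if Z_1 >= 4 else 0 is discarded; Z_4 is fixed at -5.
Z_5 = max(Z_4, Z_1) - 4  [with Z_4=-5, Z_1=-3]  = -7
Z_6 = Z_5 + 4  [with Z_5=-7]  = -3
Without intervention: Z_4 = 3 if Z_1 >= 4 else 0  [with Z_1=-3]  = 0; Z_5 = max(Z_4, Z_1) - 4  [with Z_4=0, Z_1=-3]  = -4; Z_6 = Z_5 + 4  [with Z_5=-4]  = 0.
Change = -3 − 0 = -3.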